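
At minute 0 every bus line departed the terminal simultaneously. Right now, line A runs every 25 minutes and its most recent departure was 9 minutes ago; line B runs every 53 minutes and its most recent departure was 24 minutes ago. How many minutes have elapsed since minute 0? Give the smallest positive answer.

From t ≡ 9 (mod 25) write t = 9 + 25s. Substituting into t ≡ 24 (mod 53) gives 25s ≡ 15 (mod 53), and since 25⁻¹ ≡ 17 (mod 53), s ≡ 43. Hence t ≡ 9 + 25·43 = 1084 (mod 1325).

1084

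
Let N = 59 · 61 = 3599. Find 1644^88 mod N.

Mod 59: 1644 ≡ 51; by Fermat, exponent reduces to 88 mod 58 = 30; 51^30 ≡ 51 (mod 59).
Mod 61: 1644 ≡ 58; by Fermat, exponent reduces to 88 mod 60 = 28; 58^28 ≡ 34 (mod 61).
Combine by CRT: x ≡ 51 (mod 59), x ≡ 34 (mod 61) ⇒ x ≡ 2352 (mod 3599).

2352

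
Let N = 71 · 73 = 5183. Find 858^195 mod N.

Mod 71: 858 ≡ 6; by Fermat, exponent reduces to 195 mod 70 = 55; 6^55 ≡ 45 (mod 71).
Mod 73: 858 ≡ 55; by Fermat, exponent reduces to 195 mod 72 = 51; 55^51 ≡ 64 (mod 73).
Combine by CRT: x ≡ 45 (mod 71), x ≡ 64 (mod 73) ⇒ x ≡ 1962 (mod 5183).

1962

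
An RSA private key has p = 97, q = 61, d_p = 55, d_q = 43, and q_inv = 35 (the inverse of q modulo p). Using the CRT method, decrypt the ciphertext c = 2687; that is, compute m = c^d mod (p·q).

m₁ = c^(d_p) mod p: c ≡ 68 (mod 97), and 68^55 mod 97 = 37.
m₂ = c^(d_q) mod q: c ≡ 3 (mod 61), and 3^43 mod 61 = 27.
h = q_inv·(m₁ − m₂) mod p = 35·(37 − 27) mod 97 = 59.
m = m₂ + h·q = 27 + 59·61 = 3626.

3626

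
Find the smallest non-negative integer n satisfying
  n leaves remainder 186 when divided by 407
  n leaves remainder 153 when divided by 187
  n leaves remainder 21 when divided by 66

gcd(407, 187) = 11 and 11 | (153 − 186), so the pair is consistent; merging gives n ≡ 6698 (mod 6919), where 6919 = lcm(407, 187).
gcd(6919, 66) = 11 and 11 | (21 − 6698), so the pair is consistent; merging gives n ≡ 13617 (mod 41514), where 41514 = lcm(6919, 66).
The solution is unique modulo lcm(407, 187, 66) = 41514.

13617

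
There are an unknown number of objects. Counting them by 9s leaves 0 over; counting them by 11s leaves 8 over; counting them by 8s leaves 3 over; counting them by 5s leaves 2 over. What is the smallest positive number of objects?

From N ≡ 0 (mod 9) write N = 0 + 9t. Substituting into N ≡ 8 (mod 11) gives 9t ≡ 8 (mod 11), and since 9⁻¹ ≡ 5 (mod 11), t ≡ 7. Hence N ≡ 0 + 9·7 = 63 (mod 99).
From N ≡ 63 (mod 99) write N = 63 + 99t. Substituting into N ≡ 3 (mod 8) gives 99t ≡ 4 (mod 8), and since 3⁻¹ ≡ 3 (mod 8), t ≡ 4. Hence N ≡ 63 + 99·4 = 459 (mod 792).
From N ≡ 459 (mod 792) write N = 459 + 792t. Substituting into N ≡ 2 (mod 5) gives 792t ≡ 3 (mod 5), and since 2⁻¹ ≡ 3 (mod 5), t ≡ 4. Hence N ≡ 459 + 792·4 = 3627 (mod 3960).

3627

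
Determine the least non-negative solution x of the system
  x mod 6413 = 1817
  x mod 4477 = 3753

8230

gcd(6413, 4477) = 121 and 121 | (3753 − 1817), so the pair is consistent; merging gives x ≡ 8230 (mod 237281), where 237281 = lcm(6413, 4477).
The solution is unique modulo lcm(6413, 4477) = 237281.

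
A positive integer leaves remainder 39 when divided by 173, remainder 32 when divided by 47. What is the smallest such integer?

2288

From x ≡ 39 (mod 173) write x = 39 + 173t. Substituting into x ≡ 32 (mod 47) gives 173t ≡ 40 (mod 47), and since 32⁻¹ ≡ 25 (mod 47), t ≡ 13. Hence x ≡ 39 + 173·13 = 2288 (mod 8131).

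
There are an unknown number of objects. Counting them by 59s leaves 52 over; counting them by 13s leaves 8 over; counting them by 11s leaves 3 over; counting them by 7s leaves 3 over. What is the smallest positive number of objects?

18637

Combine the congruences pairwise.
From N ≡ 52 (mod 59) write N = 52 + 59t. Substituting into N ≡ 8 (mod 13) gives 59t ≡ 8 (mod 13), and since 7⁻¹ ≡ 2 (mod 13), t ≡ 3. Hence N ≡ 52 + 59·3 = 229 (mod 767).
From N ≡ 229 (mod 767) write N = 229 + 767t. Substituting into N ≡ 3 (mod 11) gives 767t ≡ 5 (mod 11), and since 8⁻¹ ≡ 7 (mod 11), t ≡ 2. Hence N ≡ 229 + 767·2 = 1763 (mod 8437).
From N ≡ 1763 (mod 8437) write N = 1763 + 8437t. Substituting into N ≡ 3 (mod 7) gives 8437t ≡ 4 (mod 7), and since 2⁻¹ ≡ 4 (mod 7), t ≡ 2. Hence N ≡ 1763 + 8437·2 = 18637 (mod 59059).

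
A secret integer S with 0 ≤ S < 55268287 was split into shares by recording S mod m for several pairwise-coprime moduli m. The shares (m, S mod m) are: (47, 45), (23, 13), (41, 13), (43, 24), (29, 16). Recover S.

5092213

The moduli are pairwise coprime; N = 47·23·41·43·29 = 55268287.
N/47 = 1175921; 1175921 ≡ 28 (mod 47); 28·42 ≡ 1, so inverse 42.
N/23 = 2402969; 2402969 ≡ 21 (mod 23); 21·11 ≡ 1, so inverse 11.
N/41 = 1348007; 1348007 ≡ 9 (mod 41); 9·32 ≡ 1, so inverse 32.
N/43 = 1285309; 1285309 ≡ 39 (mod 43); 39·32 ≡ 1, so inverse 32.
N/29 = 1905803; 1905803 ≡ 10 (mod 29); 10·3 ≡ 1, so inverse 3.
S ≡ 45·1175921·42 + 13·2402969·11 + 13·1348007·32 + 24·1285309·32 + 16·1905803·3 = 4205482025.
4205482025 mod 55268287 = 5092213.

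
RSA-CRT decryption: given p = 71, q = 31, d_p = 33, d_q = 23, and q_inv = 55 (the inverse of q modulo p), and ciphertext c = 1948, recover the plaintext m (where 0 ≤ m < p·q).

m₁ = c^(d_p) mod p: c ≡ 31 (mod 71), and 31^33 mod 71 = 28.
m₂ = c^(d_q) mod q: c ≡ 26 (mod 31), and 26^23 mod 31 = 6.
h = q_inv·(m₁ − m₂) mod p = 55·(28 − 6) mod 71 = 3.
m = m₂ + h·q = 6 + 3·31 = 99.

99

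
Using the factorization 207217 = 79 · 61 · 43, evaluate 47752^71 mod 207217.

202165

Mod 79: 47752 ≡ 36; 36^71 ≡ 4 (mod 79).
Mod 61: 47752 ≡ 50; by Fermat, exponent reduces to 71 mod 60 = 11; 50^11 ≡ 11 (mod 61).
Mod 43: 47752 ≡ 22; by Fermat, exponent reduces to 71 mod 42 = 29; 22^29 ≡ 22 (mod 43).
Combine by CRT: x ≡ 4 (mod 79), x ≡ 11 (mod 61), x ≡ 22 (mod 43) ⇒ x ≡ 202165 (mod 207217).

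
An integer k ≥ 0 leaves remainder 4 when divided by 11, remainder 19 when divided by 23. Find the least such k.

Combine the congruences pairwise.
From k ≡ 4 (mod 11) write k = 4 + 11t. Substituting into k ≡ 19 (mod 23) gives 11t ≡ 15 (mod 23), and since 11⁻¹ ≡ 21 (mod 23), t ≡ 16. Hence k ≡ 4 + 11·16 = 180 (mod 253).

180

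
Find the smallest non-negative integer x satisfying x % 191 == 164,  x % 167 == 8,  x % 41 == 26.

The moduli are pairwise coprime; N = 191·167·41 = 1307777.
N/191 = 6847; 6847 ≡ 162 (mod 191); 162·79 ≡ 1, so inverse 79.
N/167 = 7831; 7831 ≡ 149 (mod 167); 149·102 ≡ 1, so inverse 102.
N/41 = 31897; 31897 ≡ 40 (mod 41); 40·40 ≡ 1, so inverse 40.
x ≡ 164·6847·79 + 8·7831·102 + 26·31897·40 = 128272708.
128272708 mod 1307777 = 110562.

110562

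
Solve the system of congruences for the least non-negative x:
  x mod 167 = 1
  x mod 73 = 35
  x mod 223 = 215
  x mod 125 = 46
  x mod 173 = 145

The moduli are pairwise coprime; N = 167·73·223·125·173 = 58789573625.
N/167 = 352033375; 352033375 ≡ 47 (mod 167); 47·32 ≡ 1, so inverse 32.
N/73 = 805336625; 805336625 ≡ 41 (mod 73); 41·57 ≡ 1, so inverse 57.
N/223 = 263630375; 263630375 ≡ 221 (mod 223); 221·111 ≡ 1, so inverse 111.
N/125 = 470316589; 470316589 ≡ 89 (mod 125); 89·59 ≡ 1, so inverse 59.
N/173 = 339824125; 339824125 ≡ 52 (mod 173); 52·10 ≡ 1, so inverse 10.
x ≡ 1·352033375·32 + 35·805336625·57 + 215·263630375·111 + 46·470316589·59 + 145·339824125·10 = 9678634738046.
9678634738046 mod 58789573625 = 37144663546.

37144663546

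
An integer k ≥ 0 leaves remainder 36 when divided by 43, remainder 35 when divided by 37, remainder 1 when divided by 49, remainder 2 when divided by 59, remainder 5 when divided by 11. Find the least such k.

Combine the congruences pairwise.
From k ≡ 36 (mod 43) write k = 36 + 43t. Substituting into k ≡ 35 (mod 37) gives 43t ≡ 36 (mod 37), and since 6⁻¹ ≡ 31 (mod 37), t ≡ 6. Hence k ≡ 36 + 43·6 = 294 (mod 1591).
From k ≡ 294 (mod 1591) write k = 294 + 1591t. Substituting into k ≡ 1 (mod 49) gives 1591t ≡ 1 (mod 49), and since 23⁻¹ ≡ 32 (mod 49), t ≡ 32. Hence k ≡ 294 + 1591·32 = 51206 (mod 77959).
From k ≡ 51206 (mod 77959) write k = 51206 + 77959t. Substituting into k ≡ 2 (mod 59) gives 77959t ≡ 8 (mod 59), and since 20⁻¹ ≡ 3 (mod 59), t ≡ 24. Hence k ≡ 51206 + 77959·24 = 1922222 (mod 4599581).
From k ≡ 1922222 (mod 4599581) write k = 1922222 + 4599581t. Substituting into k ≡ 5 (mod 11) gives 4599581t ≡ 0 (mod 11), and since 8⁻¹ ≡ 7 (mod 11), t ≡ 0. Hence k ≡ 1922222 + 4599581·0 = 1922222 (mod 50595391).

1922222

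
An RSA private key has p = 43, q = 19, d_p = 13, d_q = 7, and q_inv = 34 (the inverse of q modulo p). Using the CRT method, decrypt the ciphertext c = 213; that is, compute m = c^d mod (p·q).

709

m₁ = c^(d_p) mod p: c ≡ 41 (mod 43), and 41^13 mod 43 = 21.
m₂ = c^(d_q) mod q: c ≡ 4 (mod 19), and 4^7 mod 19 = 6.
h = q_inv·(m₁ − m₂) mod p = 34·(21 − 6) mod 43 = 37.
m = m₂ + h·q = 6 + 37·19 = 709.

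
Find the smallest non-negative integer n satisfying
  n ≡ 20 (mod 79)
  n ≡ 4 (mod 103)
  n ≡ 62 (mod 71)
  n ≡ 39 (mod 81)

360813

Combine the congruences pairwise.
From n ≡ 20 (mod 79) write n = 20 + 79t. Substituting into n ≡ 4 (mod 103) gives 79t ≡ 87 (mod 103), and since 79⁻¹ ≡ 30 (mod 103), t ≡ 35. Hence n ≡ 20 + 79·35 = 2785 (mod 8137).
From n ≡ 2785 (mod 8137) write n = 2785 + 8137t. Substituting into n ≡ 62 (mod 71) gives 8137t ≡ 46 (mod 71), and since 43⁻¹ ≡ 38 (mod 71), t ≡ 44. Hence n ≡ 2785 + 8137·44 = 360813 (mod 577727).
From n ≡ 360813 (mod 577727) write n = 360813 + 577727t. Substituting into n ≡ 39 (mod 81) gives 577727t ≡ 0 (mod 81), and since 35⁻¹ ≡ 44 (mod 81), t ≡ 0. Hence n ≡ 360813 + 577727·0 = 360813 (mod 46795887).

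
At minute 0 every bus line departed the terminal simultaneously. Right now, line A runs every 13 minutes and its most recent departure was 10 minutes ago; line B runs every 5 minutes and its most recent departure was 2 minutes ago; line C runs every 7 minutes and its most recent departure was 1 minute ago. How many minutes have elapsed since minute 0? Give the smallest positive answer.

127

The moduli are pairwise coprime; N = 13·5·7 = 455.
N/13 = 35; 35 ≡ 9 (mod 13); 9·3 ≡ 1, so inverse 3.
N/5 = 91; 91 ≡ 1 (mod 5), inverse 1.
N/7 = 65; 65 ≡ 2 (mod 7); 2·4 ≡ 1, so inverse 4.
t ≡ 10·35·3 + 2·91·1 + 1·65·4 = 1492.
1492 mod 455 = 127.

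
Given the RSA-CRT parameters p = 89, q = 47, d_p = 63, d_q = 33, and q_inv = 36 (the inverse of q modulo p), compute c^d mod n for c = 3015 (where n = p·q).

m₁ = c^(d_p) mod p: c ≡ 78 (mod 89), and 78^63 mod 89 = 67.
m₂ = c^(d_q) mod q: c ≡ 7 (mod 47), and 7^33 mod 47 = 32.
h = q_inv·(m₁ − m₂) mod p = 36·(67 − 32) mod 89 = 14.
m = m₂ + h·q = 32 + 14·47 = 690.

690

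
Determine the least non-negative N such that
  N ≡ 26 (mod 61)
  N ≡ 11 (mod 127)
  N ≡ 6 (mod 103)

372248

The moduli are pairwise coprime; M = 61·127·103 = 797941.
M/61 = 13081; 13081 ≡ 27 (mod 61); 27·52 ≡ 1, so inverse 52.
M/127 = 6283; 6283 ≡ 60 (mod 127); 60·36 ≡ 1, so inverse 36.
M/103 = 7747; 7747 ≡ 22 (mod 103); 22·89 ≡ 1, so inverse 89.
N ≡ 26·13081·52 + 11·6283·36 + 6·7747·89 = 24310478.
24310478 mod 797941 = 372248.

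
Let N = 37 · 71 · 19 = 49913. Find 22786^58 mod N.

Mod 37: 22786 ≡ 31; by Fermat, exponent reduces to 58 mod 36 = 22; 31^22 ≡ 36 (mod 37).
Mod 71: 22786 ≡ 66; 66^58 ≡ 54 (mod 71).
Mod 19: 22786 ≡ 5; by Fermat, exponent reduces to 58 mod 18 = 4; 5^4 ≡ 17 (mod 19).
Combine by CRT: x ≡ 36 (mod 37), x ≡ 54 (mod 71), x ≡ 17 (mod 19) ⇒ x ≡ 26750 (mod 49913).

26750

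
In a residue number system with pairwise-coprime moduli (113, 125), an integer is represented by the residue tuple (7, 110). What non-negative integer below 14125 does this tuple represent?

11985

Combine the congruences pairwise.
From x ≡ 7 (mod 113) write x = 7 + 113t. Substituting into x ≡ 110 (mod 125) gives 113t ≡ 103 (mod 125), and since 113⁻¹ ≡ 52 (mod 125), t ≡ 106. Hence x ≡ 7 + 113·106 = 11985 (mod 14125).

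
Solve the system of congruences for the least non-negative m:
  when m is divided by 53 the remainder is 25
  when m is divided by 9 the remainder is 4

184

From m ≡ 25 (mod 53) write m = 25 + 53t. Substituting into m ≡ 4 (mod 9) gives 53t ≡ 6 (mod 9), and since 8⁻¹ ≡ 8 (mod 9), t ≡ 3. Hence m ≡ 25 + 53·3 = 184 (mod 477).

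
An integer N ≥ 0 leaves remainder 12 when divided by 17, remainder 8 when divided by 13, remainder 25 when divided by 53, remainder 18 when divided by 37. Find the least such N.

From N ≡ 12 (mod 17) write N = 12 + 17t. Substituting into N ≡ 8 (mod 13) gives 17t ≡ 9 (mod 13), and since 4⁻¹ ≡ 10 (mod 13), t ≡ 12. Hence N ≡ 12 + 17·12 = 216 (mod 221).
From N ≡ 216 (mod 221) write N = 216 + 221t. Substituting into N ≡ 25 (mod 53) gives 221t ≡ 21 (mod 53), and since 9⁻¹ ≡ 6 (mod 53), t ≡ 20. Hence N ≡ 216 + 221·20 = 4636 (mod 11713).
From N ≡ 4636 (mod 11713) write N = 4636 + 11713t. Substituting into N ≡ 18 (mod 37) gives 11713t ≡ 7 (mod 37), and since 21⁻¹ ≡ 30 (mod 37), t ≡ 25. Hence N ≡ 4636 + 11713·25 = 297461 (mod 433381).

297461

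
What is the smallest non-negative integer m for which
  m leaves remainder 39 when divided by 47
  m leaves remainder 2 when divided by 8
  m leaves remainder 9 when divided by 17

The moduli are pairwise coprime; N = 47·8·17 = 6392.
N/47 = 136; 136 ≡ 42 (mod 47); 42·28 ≡ 1, so inverse 28.
N/8 = 799; 799 ≡ 7 (mod 8); 7·7 ≡ 1, so inverse 7.
N/17 = 376; 376 ≡ 2 (mod 17); 2·9 ≡ 1, so inverse 9.
m ≡ 39·136·28 + 2·799·7 + 9·376·9 = 190154.
190154 mod 6392 = 4786.

4786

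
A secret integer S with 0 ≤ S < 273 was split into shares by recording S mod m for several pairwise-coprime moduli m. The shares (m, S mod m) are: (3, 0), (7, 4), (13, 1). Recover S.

144

From S ≡ 0 (mod 3) write S = 0 + 3t. Substituting into S ≡ 4 (mod 7) gives 3t ≡ 4 (mod 7), and since 3⁻¹ ≡ 5 (mod 7), t ≡ 6. Hence S ≡ 0 + 3·6 = 18 (mod 21).
From S ≡ 18 (mod 21) write S = 18 + 21t. Substituting into S ≡ 1 (mod 13) gives 21t ≡ 9 (mod 13), and since 8⁻¹ ≡ 5 (mod 13), t ≡ 6. Hence S ≡ 18 + 21·6 = 144 (mod 273).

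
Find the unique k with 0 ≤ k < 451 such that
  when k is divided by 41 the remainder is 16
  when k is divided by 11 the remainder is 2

From k ≡ 16 (mod 41) write k = 16 + 41t. Substituting into k ≡ 2 (mod 11) gives 41t ≡ 8 (mod 11), and since 8⁻¹ ≡ 7 (mod 11), t ≡ 1. Hence k ≡ 16 + 41·1 = 57 (mod 451).

57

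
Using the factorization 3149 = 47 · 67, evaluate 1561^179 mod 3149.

Mod 47: 1561 ≡ 10; by Fermat, exponent reduces to 179 mod 46 = 41; 10^41 ≡ 44 (mod 47).
Mod 67: 1561 ≡ 20; by Fermat, exponent reduces to 179 mod 66 = 47; 20^47 ≡ 61 (mod 67).
Combine by CRT: x ≡ 44 (mod 47), x ≡ 61 (mod 67) ⇒ x ≡ 1736 (mod 3149).

1736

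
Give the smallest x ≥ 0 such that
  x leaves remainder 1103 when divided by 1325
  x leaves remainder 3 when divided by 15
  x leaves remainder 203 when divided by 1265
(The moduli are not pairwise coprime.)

651678

Combine the congruences pairwise.
gcd(1325, 15) = 5 and 5 | (3 − 1103), so the pair is consistent; merging gives x ≡ 3753 (mod 3975), where 3975 = lcm(1325, 15).
gcd(3975, 1265) = 5 and 5 | (203 − 3753), so the pair is consistent; merging gives x ≡ 651678 (mod 1005675), where 1005675 = lcm(3975, 1265).
The solution is unique modulo lcm(1325, 15, 1265) = 1005675.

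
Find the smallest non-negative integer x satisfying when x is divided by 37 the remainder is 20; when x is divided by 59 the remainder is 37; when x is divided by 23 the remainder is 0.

From x ≡ 20 (mod 37) write x = 20 + 37t. Substituting into x ≡ 37 (mod 59) gives 37t ≡ 17 (mod 59), and since 37⁻¹ ≡ 8 (mod 59), t ≡ 18. Hence x ≡ 20 + 37·18 = 686 (mod 2183).
From x ≡ 686 (mod 2183) write x = 686 + 2183t. Substituting into x ≡ 0 (mod 23) gives 2183t ≡ 4 (mod 23), and since 21⁻¹ ≡ 11 (mod 23), t ≡ 21. Hence x ≡ 686 + 2183·21 = 46529 (mod 50209).

46529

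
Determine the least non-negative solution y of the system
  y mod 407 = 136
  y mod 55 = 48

gcd(407, 55) = 11 and 11 | (48 − 136), so the pair is consistent; merging gives y ≡ 543 (mod 2035), where 2035 = lcm(407, 55).
The solution is unique modulo lcm(407, 55) = 2035.

543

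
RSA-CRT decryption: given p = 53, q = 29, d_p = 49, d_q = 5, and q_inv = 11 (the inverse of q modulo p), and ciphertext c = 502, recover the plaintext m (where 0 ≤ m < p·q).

m₁ = c^(d_p) mod p: c ≡ 25 (mod 53), and 25^49 mod 53 = 37.
m₂ = c^(d_q) mod q: c ≡ 9 (mod 29), and 9^5 mod 29 = 5.
h = q_inv·(m₁ − m₂) mod p = 11·(37 − 5) mod 53 = 34.
m = m₂ + h·q = 5 + 34·29 = 991.

991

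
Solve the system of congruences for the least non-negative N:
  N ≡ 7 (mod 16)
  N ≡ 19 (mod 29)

135

Combine the congruences pairwise.
From N ≡ 7 (mod 16) write N = 7 + 16t. Substituting into N ≡ 19 (mod 29) gives 16t ≡ 12 (mod 29), and since 16⁻¹ ≡ 20 (mod 29), t ≡ 8. Hence N ≡ 7 + 16·8 = 135 (mod 464).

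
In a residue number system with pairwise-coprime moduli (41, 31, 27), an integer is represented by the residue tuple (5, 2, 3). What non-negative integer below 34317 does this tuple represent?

The moduli are pairwise coprime; N = 41·31·27 = 34317.
N/41 = 837; 837 ≡ 17 (mod 41); 17·29 ≡ 1, so inverse 29.
N/31 = 1107; 1107 ≡ 22 (mod 31); 22·24 ≡ 1, so inverse 24.
N/27 = 1271; 1271 ≡ 2 (mod 27); 2·14 ≡ 1, so inverse 14.
x ≡ 5·837·29 + 2·1107·24 + 3·1271·14 = 227883.
227883 mod 34317 = 21981.

21981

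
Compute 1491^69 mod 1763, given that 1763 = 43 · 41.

Mod 43: 1491 ≡ 29; by Fermat, exponent reduces to 69 mod 42 = 27; 29^27 ≡ 22 (mod 43).
Mod 41: 1491 ≡ 15; by Fermat, exponent reduces to 69 mod 40 = 29; 15^29 ≡ 17 (mod 41).
Combine by CRT: x ≡ 22 (mod 43), x ≡ 17 (mod 41) ⇒ x ≡ 796 (mod 1763).

796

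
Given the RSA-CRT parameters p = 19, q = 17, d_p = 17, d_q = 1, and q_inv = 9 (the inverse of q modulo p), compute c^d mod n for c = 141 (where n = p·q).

107

m₁ = c^(d_p) mod p: c ≡ 8 (mod 19), and 8^17 mod 19 = 12.
m₂ = c^(d_q) mod q: c ≡ 5 (mod 17), and 5^1 mod 17 = 5.
h = q_inv·(m₁ − m₂) mod p = 9·(12 − 5) mod 19 = 6.
m = m₂ + h·q = 5 + 6·17 = 107.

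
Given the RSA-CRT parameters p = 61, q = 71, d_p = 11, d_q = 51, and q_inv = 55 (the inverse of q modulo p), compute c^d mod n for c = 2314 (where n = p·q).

m₁ = c^(d_p) mod p: c ≡ 57 (mod 61), and 57^11 mod 61 = 56.
m₂ = c^(d_q) mod q: c ≡ 42 (mod 71), and 42^51 mod 71 = 59.
h = q_inv·(m₁ − m₂) mod p = 55·(56 − 59) mod 61 = 18.
m = m₂ + h·q = 59 + 18·71 = 1337.

1337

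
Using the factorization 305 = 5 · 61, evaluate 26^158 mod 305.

Mod 5: 26 ≡ 1; by Fermat, exponent reduces to 158 mod 4 = 2; 1^2 ≡ 1 (mod 5).
Mod 61: 26 ≡ 26; by Fermat, exponent reduces to 158 mod 60 = 38; 26^38 ≡ 46 (mod 61).
Combine by CRT: x ≡ 1 (mod 5), x ≡ 46 (mod 61) ⇒ x ≡ 46 (mod 305).

46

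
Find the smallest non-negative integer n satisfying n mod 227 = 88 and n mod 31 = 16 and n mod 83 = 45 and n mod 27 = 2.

The moduli are pairwise coprime; M = 227·31·83·27 = 15769917.
M/227 = 69471; 69471 ≡ 9 (mod 227); 9·101 ≡ 1, so inverse 101.
M/31 = 508707; 508707 ≡ 28 (mod 31); 28·10 ≡ 1, so inverse 10.
M/83 = 189999; 189999 ≡ 12 (mod 83); 12·7 ≡ 1, so inverse 7.
M/27 = 584071; 584071 ≡ 7 (mod 27); 7·4 ≡ 1, so inverse 4.
n ≡ 88·69471·101 + 16·508707·10 + 45·189999·7 + 2·584071·4 = 763373621.
763373621 mod 15769917 = 6417605.

6417605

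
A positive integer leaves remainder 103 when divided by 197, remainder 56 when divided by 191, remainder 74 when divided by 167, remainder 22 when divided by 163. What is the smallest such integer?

The moduli are pairwise coprime; N = 197·191·167·163 = 1024244567.
N/197 = 5199211; 5199211 ≡ 184 (mod 197); 184·106 ≡ 1, so inverse 106.
N/191 = 5362537; 5362537 ≡ 21 (mod 191); 21·91 ≡ 1, so inverse 91.
N/167 = 6133201; 6133201 ≡ 126 (mod 167); 126·57 ≡ 1, so inverse 57.
N/163 = 6283709; 6283709 ≡ 59 (mod 163); 59·105 ≡ 1, so inverse 105.
a ≡ 103·5199211·106 + 56·5362537·91 + 74·6133201·57 + 22·6283709·105 = 124477683858.
124477683858 mod 1024244567 = 544091251.

544091251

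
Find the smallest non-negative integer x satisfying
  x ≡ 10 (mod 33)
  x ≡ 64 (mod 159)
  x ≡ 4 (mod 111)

18985

gcd(33, 159) = 3 and 3 | (64 − 10), so the pair is consistent; merging gives x ≡ 1495 (mod 1749), where 1749 = lcm(33, 159).
gcd(1749, 111) = 3 and 3 | (4 − 1495), so the pair is consistent; merging gives x ≡ 18985 (mod 64713), where 64713 = lcm(1749, 111).
The solution is unique modulo lcm(33, 159, 111) = 64713.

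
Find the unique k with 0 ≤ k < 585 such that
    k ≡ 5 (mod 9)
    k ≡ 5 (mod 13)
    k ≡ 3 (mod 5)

The moduli are pairwise coprime; N = 9·13·5 = 585.
N/9 = 65; 65 ≡ 2 (mod 9); 2·5 ≡ 1, so inverse 5.
N/13 = 45; 45 ≡ 6 (mod 13); 6·11 ≡ 1, so inverse 11.
N/5 = 117; 117 ≡ 2 (mod 5); 2·3 ≡ 1, so inverse 3.
k ≡ 5·65·5 + 5·45·11 + 3·117·3 = 5153.
5153 mod 585 = 473.

473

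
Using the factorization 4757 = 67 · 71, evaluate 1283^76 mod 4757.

Mod 67: 1283 ≡ 10; by Fermat, exponent reduces to 76 mod 66 = 10; 10^10 ≡ 23 (mod 67).
Mod 71: 1283 ≡ 5; by Fermat, exponent reduces to 76 mod 70 = 6; 5^6 ≡ 5 (mod 71).
Combine by CRT: x ≡ 23 (mod 67), x ≡ 5 (mod 71) ⇒ x ≡ 2703 (mod 4757).

2703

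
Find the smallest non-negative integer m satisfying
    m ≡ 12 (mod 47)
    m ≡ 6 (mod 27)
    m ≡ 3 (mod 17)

15099

Combine the congruences pairwise.
From m ≡ 12 (mod 47) write m = 12 + 47t. Substituting into m ≡ 6 (mod 27) gives 47t ≡ 21 (mod 27), and since 20⁻¹ ≡ 23 (mod 27), t ≡ 24. Hence m ≡ 12 + 47·24 = 1140 (mod 1269).
From m ≡ 1140 (mod 1269) write m = 1140 + 1269t. Substituting into m ≡ 3 (mod 17) gives 1269t ≡ 2 (mod 17), and since 11⁻¹ ≡ 14 (mod 17), t ≡ 11. Hence m ≡ 1140 + 1269·11 = 15099 (mod 21573).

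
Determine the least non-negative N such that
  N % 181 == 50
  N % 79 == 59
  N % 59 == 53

189738

From N ≡ 50 (mod 181) write N = 50 + 181t. Substituting into N ≡ 59 (mod 79) gives 181t ≡ 9 (mod 79), and since 23⁻¹ ≡ 55 (mod 79), t ≡ 21. Hence N ≡ 50 + 181·21 = 3851 (mod 14299).
From N ≡ 3851 (mod 14299) write N = 3851 + 14299t. Substituting into N ≡ 53 (mod 59) gives 14299t ≡ 37 (mod 59), and since 21⁻¹ ≡ 45 (mod 59), t ≡ 13. Hence N ≡ 3851 + 14299·13 = 189738 (mod 843641).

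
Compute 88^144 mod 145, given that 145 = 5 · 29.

Mod 5: 88 ≡ 3; since 4 | 144, by Fermat 3^144 ≡ 1 (mod 5).
Mod 29: 88 ≡ 1; by Fermat, exponent reduces to 144 mod 28 = 4; 1^4 ≡ 1 (mod 29).
Combine by CRT: x ≡ 1 (mod 5), x ≡ 1 (mod 29) ⇒ x ≡ 1 (mod 145).

1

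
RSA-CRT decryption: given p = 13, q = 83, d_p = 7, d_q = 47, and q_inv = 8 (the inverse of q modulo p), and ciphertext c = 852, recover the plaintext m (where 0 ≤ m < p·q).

669

m₁ = c^(d_p) mod p: c ≡ 7 (mod 13), and 7^7 mod 13 = 6.
m₂ = c^(d_q) mod q: c ≡ 22 (mod 83), and 22^47 mod 83 = 5.
h = q_inv·(m₁ − m₂) mod p = 8·(6 − 5) mod 13 = 8.
m = m₂ + h·q = 5 + 8·83 = 669.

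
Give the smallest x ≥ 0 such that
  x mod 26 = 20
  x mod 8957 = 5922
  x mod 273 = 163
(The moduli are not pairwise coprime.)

292546

Combine the congruences pairwise.
gcd(26, 8957) = 13 and 13 | (5922 − 20), so the pair is consistent; merging gives x ≡ 5922 (mod 17914), where 17914 = lcm(26, 8957).
gcd(17914, 273) = 13 and 13 | (163 − 5922), so the pair is consistent; merging gives x ≡ 292546 (mod 376194), where 376194 = lcm(17914, 273).
The solution is unique modulo lcm(26, 8957, 273) = 376194.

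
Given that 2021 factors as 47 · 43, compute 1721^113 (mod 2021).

Mod 47: 1721 ≡ 29; by Fermat, exponent reduces to 113 mod 46 = 21; 29^21 ≡ 19 (mod 47).
Mod 43: 1721 ≡ 1; by Fermat, exponent reduces to 113 mod 42 = 29; 1^29 ≡ 1 (mod 43).
Combine by CRT: x ≡ 19 (mod 47), x ≡ 1 (mod 43) ⇒ x ≡ 818 (mod 2021).

818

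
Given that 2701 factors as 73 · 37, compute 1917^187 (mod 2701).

Mod 73: 1917 ≡ 19; by Fermat, exponent reduces to 187 mod 72 = 43; 19^43 ≡ 25 (mod 73).
Mod 37: 1917 ≡ 30; by Fermat, exponent reduces to 187 mod 36 = 7; 30^7 ≡ 3 (mod 37).
Combine by CRT: x ≡ 25 (mod 73), x ≡ 3 (mod 37) ⇒ x ≡ 1631 (mod 2701).

1631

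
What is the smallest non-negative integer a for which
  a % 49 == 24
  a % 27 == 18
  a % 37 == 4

The moduli are pairwise coprime; N = 49·27·37 = 48951.
N/49 = 999; 999 ≡ 19 (mod 49); 19·31 ≡ 1, so inverse 31.
N/27 = 1813; 1813 ≡ 4 (mod 27); 4·7 ≡ 1, so inverse 7.
N/37 = 1323; 1323 ≡ 28 (mod 37); 28·4 ≡ 1, so inverse 4.
a ≡ 24·999·31 + 18·1813·7 + 4·1323·4 = 992862.
992862 mod 48951 = 13842.

13842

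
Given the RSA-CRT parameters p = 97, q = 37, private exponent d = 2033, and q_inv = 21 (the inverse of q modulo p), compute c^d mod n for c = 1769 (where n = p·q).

d_p = d mod (p−1) = 2033 mod 96 = 17; d_q = d mod (q−1) = 17.
m₁ = c^(d_p) mod p: c ≡ 23 (mod 97), and 23^17 mod 97 = 68.
m₂ = c^(d_q) mod q: c ≡ 30 (mod 37), and 30^17 mod 37 = 21.
h = q_inv·(m₁ − m₂) mod p = 21·(68 − 21) mod 97 = 17.
m = m₂ + h·q = 21 + 17·37 = 650.

650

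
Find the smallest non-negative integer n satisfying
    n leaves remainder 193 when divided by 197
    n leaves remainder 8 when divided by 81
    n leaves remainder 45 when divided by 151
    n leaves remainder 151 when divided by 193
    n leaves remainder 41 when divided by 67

Combine the congruences pairwise.
From n ≡ 193 (mod 197) write n = 193 + 197t. Substituting into n ≡ 8 (mod 81) gives 197t ≡ 58 (mod 81), and since 35⁻¹ ≡ 44 (mod 81), t ≡ 41. Hence n ≡ 193 + 197·41 = 8270 (mod 15957).
From n ≡ 8270 (mod 15957) write n = 8270 + 15957t. Substituting into n ≡ 45 (mod 151) gives 15957t ≡ 80 (mod 151), and since 102⁻¹ ≡ 114 (mod 151), t ≡ 60. Hence n ≡ 8270 + 15957·60 = 965690 (mod 2409507).
From n ≡ 965690 (mod 2409507) write n = 965690 + 2409507t. Substituting into n ≡ 151 (mod 193) gives 2409507t ≡ 40 (mod 193), and since 95⁻¹ ≡ 128 (mod 193), t ≡ 102. Hence n ≡ 965690 + 2409507·102 = 246735404 (mod 465034851).
From n ≡ 246735404 (mod 465034851) write n = 246735404 + 465034851t. Substituting into n ≡ 41 (mod 67) gives 465034851t ≡ 43 (mod 67), and since 45⁻¹ ≡ 3 (mod 67), t ≡ 62. Hence n ≡ 246735404 + 465034851·62 = 29078896166 (mod 31157335017).

29078896166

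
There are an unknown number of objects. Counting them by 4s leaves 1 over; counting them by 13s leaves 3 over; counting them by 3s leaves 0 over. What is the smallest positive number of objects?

81

The moduli are pairwise coprime; M = 4·13·3 = 156.
M/4 = 39; 39 ≡ 3 (mod 4); 3·3 ≡ 1, so inverse 3.
M/13 = 12; 12 ≡ 12 (mod 13); 12·12 ≡ 1, so inverse 12.
M/3 = 52; 52 ≡ 1 (mod 3), inverse 1.
N ≡ 1·39·3 + 3·12·12 + 0·52·1 = 549.
549 mod 156 = 81.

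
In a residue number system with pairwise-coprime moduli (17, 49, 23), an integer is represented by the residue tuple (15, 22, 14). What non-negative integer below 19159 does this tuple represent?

From x ≡ 15 (mod 17) write x = 15 + 17t. Substituting into x ≡ 22 (mod 49) gives 17t ≡ 7 (mod 49), and since 17⁻¹ ≡ 26 (mod 49), t ≡ 35. Hence x ≡ 15 + 17·35 = 610 (mod 833).
From x ≡ 610 (mod 833) write x = 610 + 833t. Substituting into x ≡ 14 (mod 23) gives 833t ≡ 2 (mod 23), and since 5⁻¹ ≡ 14 (mod 23), t ≡ 5. Hence x ≡ 610 + 833·5 = 4775 (mod 19159).

4775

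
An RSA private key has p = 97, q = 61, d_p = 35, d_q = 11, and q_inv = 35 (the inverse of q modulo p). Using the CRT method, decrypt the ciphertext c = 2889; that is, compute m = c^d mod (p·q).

m₁ = c^(d_p) mod p: c ≡ 76 (mod 97), and 76^35 mod 97 = 7.
m₂ = c^(d_q) mod q: c ≡ 22 (mod 61), and 22^11 mod 61 = 42.
h = q_inv·(m₁ − m₂) mod p = 35·(7 − 42) mod 97 = 36.
m = m₂ + h·q = 42 + 36·61 = 2238.

2238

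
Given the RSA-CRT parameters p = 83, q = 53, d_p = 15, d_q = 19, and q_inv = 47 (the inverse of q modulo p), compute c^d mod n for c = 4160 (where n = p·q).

m₁ = c^(d_p) mod p: c ≡ 10 (mod 83), and 10^15 mod 83 = 28.
m₂ = c^(d_q) mod q: c ≡ 26 (mod 53), and 26^19 mod 53 = 22.
h = q_inv·(m₁ − m₂) mod p = 47·(28 − 22) mod 83 = 33.
m = m₂ + h·q = 22 + 33·53 = 1771.

1771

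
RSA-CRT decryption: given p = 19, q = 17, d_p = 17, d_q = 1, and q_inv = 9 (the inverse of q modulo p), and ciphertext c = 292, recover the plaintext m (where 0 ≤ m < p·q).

m₁ = c^(d_p) mod p: c ≡ 7 (mod 19), and 7^17 mod 19 = 11.
m₂ = c^(d_q) mod q: c ≡ 3 (mod 17), and 3^1 mod 17 = 3.
h = q_inv·(m₁ − m₂) mod p = 9·(11 − 3) mod 19 = 15.
m = m₂ + h·q = 3 + 15·17 = 258.

258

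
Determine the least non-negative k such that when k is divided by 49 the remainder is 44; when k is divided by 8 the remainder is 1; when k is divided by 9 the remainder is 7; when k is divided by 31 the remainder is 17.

The moduli are pairwise coprime; N = 49·8·9·31 = 109368.
N/49 = 2232; 2232 ≡ 27 (mod 49); 27·20 ≡ 1, so inverse 20.
N/8 = 13671; 13671 ≡ 7 (mod 8); 7·7 ≡ 1, so inverse 7.
N/9 = 12152; 12152 ≡ 2 (mod 9); 2·5 ≡ 1, so inverse 5.
N/31 = 3528; 3528 ≡ 25 (mod 31); 25·5 ≡ 1, so inverse 5.
k ≡ 44·2232·20 + 1·13671·7 + 7·12152·5 + 17·3528·5 = 2785057.
2785057 mod 109368 = 50857.

50857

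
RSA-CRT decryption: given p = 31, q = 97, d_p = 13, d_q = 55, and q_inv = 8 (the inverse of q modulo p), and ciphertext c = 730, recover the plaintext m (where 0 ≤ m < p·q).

m₁ = c^(d_p) mod p: c ≡ 17 (mod 31), and 17^13 mod 31 = 3.
m₂ = c^(d_q) mod q: c ≡ 51 (mod 97), and 51^55 mod 97 = 30.
h = q_inv·(m₁ − m₂) mod p = 8·(3 − 30) mod 31 = 1.
m = m₂ + h·q = 30 + 1·97 = 127.

127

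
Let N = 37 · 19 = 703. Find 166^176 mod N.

Mod 37: 166 ≡ 18; by Fermat, exponent reduces to 176 mod 36 = 32; 18^32 ≡ 16 (mod 37).
Mod 19: 166 ≡ 14; by Fermat, exponent reduces to 176 mod 18 = 14; 14^14 ≡ 9 (mod 19).
Combine by CRT: x ≡ 16 (mod 37), x ≡ 9 (mod 19) ⇒ x ≡ 275 (mod 703).

275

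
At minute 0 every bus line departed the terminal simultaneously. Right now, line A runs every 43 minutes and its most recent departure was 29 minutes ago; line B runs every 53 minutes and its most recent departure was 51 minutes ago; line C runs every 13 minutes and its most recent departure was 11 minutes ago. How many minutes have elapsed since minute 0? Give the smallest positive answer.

From t ≡ 29 (mod 43) write t = 29 + 43s. Substituting into t ≡ 51 (mod 53) gives 43s ≡ 22 (mod 53), and since 43⁻¹ ≡ 37 (mod 53), s ≡ 19. Hence t ≡ 29 + 43·19 = 846 (mod 2279).
From t ≡ 846 (mod 2279) write t = 846 + 2279s. Substituting into t ≡ 11 (mod 13) gives 2279s ≡ 10 (mod 13), and since 4⁻¹ ≡ 10 (mod 13), s ≡ 9. Hence t ≡ 846 + 2279·9 = 21357 (mod 29627).

21357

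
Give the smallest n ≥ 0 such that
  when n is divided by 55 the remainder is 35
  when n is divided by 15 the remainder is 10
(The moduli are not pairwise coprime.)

gcd(55, 15) = 5 and 5 | (10 − 35), so the pair is consistent; merging gives n ≡ 145 (mod 165), where 165 = lcm(55, 15).
The solution is unique modulo lcm(55, 15) = 165.

145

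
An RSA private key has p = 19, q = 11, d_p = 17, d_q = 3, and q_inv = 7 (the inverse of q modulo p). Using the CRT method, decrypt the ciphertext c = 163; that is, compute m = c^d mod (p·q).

m₁ = c^(d_p) mod p: c ≡ 11 (mod 19), and 11^17 mod 19 = 7.
m₂ = c^(d_q) mod q: c ≡ 9 (mod 11), and 9^3 mod 11 = 3.
h = q_inv·(m₁ − m₂) mod p = 7·(7 − 3) mod 19 = 9.
m = m₂ + h·q = 3 + 9·11 = 102.

102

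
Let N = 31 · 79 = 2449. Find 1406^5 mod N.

Mod 31: 1406 ≡ 11; 11^5 ≡ 6 (mod 31).
Mod 79: 1406 ≡ 63; 63^5 ≡ 70 (mod 79).
Combine by CRT: x ≡ 6 (mod 31), x ≡ 70 (mod 79) ⇒ x ≡ 781 (mod 2449).

781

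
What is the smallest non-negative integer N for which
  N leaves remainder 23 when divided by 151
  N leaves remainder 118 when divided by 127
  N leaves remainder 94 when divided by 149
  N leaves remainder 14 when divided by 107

The moduli are pairwise coprime; M = 151·127·149·107 = 305738911.
M/151 = 2024761; 2024761 ≡ 2 (mod 151); 2·76 ≡ 1, so inverse 76.
M/127 = 2407393; 2407393 ≡ 108 (mod 127); 108·20 ≡ 1, so inverse 20.
M/149 = 2051939; 2051939 ≡ 60 (mod 149); 60·77 ≡ 1, so inverse 77.
M/107 = 2857373; 2857373 ≡ 45 (mod 107); 45·88 ≡ 1, so inverse 88.
N ≡ 23·2024761·76 + 118·2407393·20 + 94·2051939·77 + 14·2857373·88 = 27592947726.
27592947726 mod 305738911 = 76445736.

76445736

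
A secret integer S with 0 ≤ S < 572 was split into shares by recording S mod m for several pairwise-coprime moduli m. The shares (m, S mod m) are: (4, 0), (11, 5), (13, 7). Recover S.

280

From S ≡ 0 (mod 4) write S = 0 + 4t. Substituting into S ≡ 5 (mod 11) gives 4t ≡ 5 (mod 11), and since 4⁻¹ ≡ 3 (mod 11), t ≡ 4. Hence S ≡ 0 + 4·4 = 16 (mod 44).
From S ≡ 16 (mod 44) write S = 16 + 44t. Substituting into S ≡ 7 (mod 13) gives 44t ≡ 4 (mod 13), and since 5⁻¹ ≡ 8 (mod 13), t ≡ 6. Hence S ≡ 16 + 44·6 = 280 (mod 572).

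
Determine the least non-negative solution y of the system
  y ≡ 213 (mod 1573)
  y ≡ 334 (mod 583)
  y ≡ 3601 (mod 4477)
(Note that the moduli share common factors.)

2161515

gcd(1573, 583) = 11 and 11 | (334 − 213), so the pair is consistent; merging gives y ≡ 77290 (mod 83369), where 83369 = lcm(1573, 583).
gcd(83369, 4477) = 121 and 121 | (3601 − 77290), so the pair is consistent; merging gives y ≡ 2161515 (mod 3084653), where 3084653 = lcm(83369, 4477).
The solution is unique modulo lcm(1573, 583, 4477) = 3084653.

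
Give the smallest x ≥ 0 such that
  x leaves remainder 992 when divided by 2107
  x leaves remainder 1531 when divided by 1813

17848

Combine the congruences pairwise.
gcd(2107, 1813) = 49 and 49 | (1531 − 992), so the pair is consistent; merging gives x ≡ 17848 (mod 77959), where 77959 = lcm(2107, 1813).
The solution is unique modulo lcm(2107, 1813) = 77959.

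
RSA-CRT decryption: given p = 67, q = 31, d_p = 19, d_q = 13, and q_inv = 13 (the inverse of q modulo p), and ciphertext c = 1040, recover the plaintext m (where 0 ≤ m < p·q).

1026

m₁ = c^(d_p) mod p: c ≡ 35 (mod 67), and 35^19 mod 67 = 21.
m₂ = c^(d_q) mod q: c ≡ 17 (mod 31), and 17^13 mod 31 = 3.
h = q_inv·(m₁ − m₂) mod p = 13·(21 − 3) mod 67 = 33.
m = m₂ + h·q = 3 + 33·31 = 1026.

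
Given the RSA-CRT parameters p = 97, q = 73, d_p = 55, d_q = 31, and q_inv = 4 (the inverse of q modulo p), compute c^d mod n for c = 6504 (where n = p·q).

833

m₁ = c^(d_p) mod p: c ≡ 5 (mod 97), and 5^55 mod 97 = 57.
m₂ = c^(d_q) mod q: c ≡ 7 (mod 73), and 7^31 mod 73 = 30.
h = q_inv·(m₁ − m₂) mod p = 4·(57 − 30) mod 97 = 11.
m = m₂ + h·q = 30 + 11·73 = 833.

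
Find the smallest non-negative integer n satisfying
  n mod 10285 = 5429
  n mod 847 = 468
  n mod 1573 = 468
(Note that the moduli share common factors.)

231699

gcd(10285, 847) = 121 and 121 | (468 − 5429), so the pair is consistent; merging gives n ≡ 15714 (mod 71995), where 71995 = lcm(10285, 847).
gcd(71995, 1573) = 121 and 121 | (468 − 15714), so the pair is consistent; merging gives n ≡ 231699 (mod 935935), where 935935 = lcm(71995, 1573).
The solution is unique modulo lcm(10285, 847, 1573) = 935935.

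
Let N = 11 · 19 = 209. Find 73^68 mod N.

Mod 11: 73 ≡ 7; by Fermat, exponent reduces to 68 mod 10 = 8; 7^8 ≡ 9 (mod 11).
Mod 19: 73 ≡ 16; by Fermat, exponent reduces to 68 mod 18 = 14; 16^14 ≡ 4 (mod 19).
Combine by CRT: x ≡ 9 (mod 11), x ≡ 4 (mod 19) ⇒ x ≡ 42 (mod 209).

42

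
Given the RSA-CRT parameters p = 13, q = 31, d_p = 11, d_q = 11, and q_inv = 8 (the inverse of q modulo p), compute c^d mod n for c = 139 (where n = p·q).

263

m₁ = c^(d_p) mod p: c ≡ 9 (mod 13), and 9^11 mod 13 = 3.
m₂ = c^(d_q) mod q: c ≡ 15 (mod 31), and 15^11 mod 31 = 15.
h = q_inv·(m₁ − m₂) mod p = 8·(3 − 15) mod 13 = 8.
m = m₂ + h·q = 15 + 8·31 = 263.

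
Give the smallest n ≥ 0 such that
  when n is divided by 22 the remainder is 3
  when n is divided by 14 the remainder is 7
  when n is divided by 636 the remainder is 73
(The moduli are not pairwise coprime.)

15337

Combine the congruences pairwise.
gcd(22, 14) = 2 and 2 | (7 − 3), so the pair is consistent; merging gives n ≡ 91 (mod 154), where 154 = lcm(22, 14).
gcd(154, 636) = 2 and 2 | (73 − 91), so the pair is consistent; merging gives n ≡ 15337 (mod 48972), where 48972 = lcm(154, 636).
The solution is unique modulo lcm(22, 14, 636) = 48972.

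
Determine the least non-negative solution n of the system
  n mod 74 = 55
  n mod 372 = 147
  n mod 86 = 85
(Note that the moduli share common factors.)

Combine the congruences pairwise.
gcd(74, 372) = 2 and 2 | (147 − 55), so the pair is consistent; merging gives n ≡ 10563 (mod 13764), where 13764 = lcm(74, 372).
gcd(13764, 86) = 2 and 2 | (85 − 10563), so the pair is consistent; merging gives n ≡ 354663 (mod 591852), where 591852 = lcm(13764, 86).
The solution is unique modulo lcm(74, 372, 86) = 591852.

354663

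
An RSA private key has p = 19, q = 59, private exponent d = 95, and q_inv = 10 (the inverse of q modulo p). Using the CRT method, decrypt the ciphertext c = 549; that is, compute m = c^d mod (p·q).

424

d_p = d mod (p−1) = 95 mod 18 = 5; d_q = d mod (q−1) = 37.
m₁ = c^(d_p) mod p: c ≡ 17 (mod 19), and 17^5 mod 19 = 6.
m₂ = c^(d_q) mod q: c ≡ 18 (mod 59), and 18^37 mod 59 = 11.
h = q_inv·(m₁ − m₂) mod p = 10·(6 − 11) mod 19 = 7.
m = m₂ + h·q = 11 + 7·59 = 424.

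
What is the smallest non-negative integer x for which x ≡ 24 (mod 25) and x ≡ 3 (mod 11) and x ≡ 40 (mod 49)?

2049

The moduli are pairwise coprime; N = 25·11·49 = 13475.
N/25 = 539; 539 ≡ 14 (mod 25); 14·9 ≡ 1, so inverse 9.
N/11 = 1225; 1225 ≡ 4 (mod 11); 4·3 ≡ 1, so inverse 3.
N/49 = 275; 275 ≡ 30 (mod 49); 30·18 ≡ 1, so inverse 18.
x ≡ 24·539·9 + 3·1225·3 + 40·275·18 = 325449.
325449 mod 13475 = 2049.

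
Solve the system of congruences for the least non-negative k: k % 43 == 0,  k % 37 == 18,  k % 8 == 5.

Combine the congruences pairwise.
From k ≡ 0 (mod 43) write k = 0 + 43t. Substituting into k ≡ 18 (mod 37) gives 43t ≡ 18 (mod 37), and since 6⁻¹ ≡ 31 (mod 37), t ≡ 3. Hence k ≡ 0 + 43·3 = 129 (mod 1591).
From k ≡ 129 (mod 1591) write k = 129 + 1591t. Substituting into k ≡ 5 (mod 8) gives 1591t ≡ 4 (mod 8), and since 7⁻¹ ≡ 7 (mod 8), t ≡ 4. Hence k ≡ 129 + 1591·4 = 6493 (mod 12728).

6493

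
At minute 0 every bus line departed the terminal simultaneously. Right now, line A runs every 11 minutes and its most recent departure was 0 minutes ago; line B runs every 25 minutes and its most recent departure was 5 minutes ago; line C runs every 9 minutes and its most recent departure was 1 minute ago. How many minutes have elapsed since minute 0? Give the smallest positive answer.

From t ≡ 0 (mod 11) write t = 0 + 11s. Substituting into t ≡ 5 (mod 25) gives 11s ≡ 5 (mod 25), and since 11⁻¹ ≡ 16 (mod 25), s ≡ 5. Hence t ≡ 0 + 11·5 = 55 (mod 275).
From t ≡ 55 (mod 275) write t = 55 + 275s. Substituting into t ≡ 1 (mod 9) gives 275s ≡ 0 (mod 9), and since 5⁻¹ ≡ 2 (mod 9), s ≡ 0. Hence t ≡ 55 + 275·0 = 55 (mod 2475).

55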